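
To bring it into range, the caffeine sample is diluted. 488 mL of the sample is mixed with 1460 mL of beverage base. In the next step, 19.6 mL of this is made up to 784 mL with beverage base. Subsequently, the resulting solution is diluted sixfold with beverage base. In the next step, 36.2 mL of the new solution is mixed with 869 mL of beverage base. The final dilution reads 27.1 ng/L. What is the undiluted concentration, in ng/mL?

649 ng/mL

Overall dilution factor = 3.992 × 40 × 6 × 25.01 = 2.40 × 10⁴.
Original = 27.1 ng/L × 2.40 × 10⁴ = 6.49 × 10⁵ ng/L = 649 ng/mL.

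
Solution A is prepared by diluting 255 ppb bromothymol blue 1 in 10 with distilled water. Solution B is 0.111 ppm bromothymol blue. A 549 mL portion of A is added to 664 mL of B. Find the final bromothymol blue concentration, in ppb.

C_A = 255 ppb / 10 = 25.5 ppb.
C_B = 0.111 ppm = 111 ppb.
C_mix = (C_A·V_A + C_B·V_B)/(V_A + V_B) = (25.5×549 + 111×664) / 1213 = 72.3 ppb.

72.3 ppb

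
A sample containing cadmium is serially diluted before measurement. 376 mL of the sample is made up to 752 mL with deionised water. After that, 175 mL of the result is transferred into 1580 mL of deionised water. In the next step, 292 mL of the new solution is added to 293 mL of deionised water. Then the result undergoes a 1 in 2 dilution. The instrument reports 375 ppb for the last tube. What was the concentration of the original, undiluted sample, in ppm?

Overall dilution factor = 2 × 10.03 × 2.003 × 2 = 80.4.
Original = 375 ppb × 80.4 = 3.01 × 10⁴ ppb = 30.1 ppm.

30.1 ppm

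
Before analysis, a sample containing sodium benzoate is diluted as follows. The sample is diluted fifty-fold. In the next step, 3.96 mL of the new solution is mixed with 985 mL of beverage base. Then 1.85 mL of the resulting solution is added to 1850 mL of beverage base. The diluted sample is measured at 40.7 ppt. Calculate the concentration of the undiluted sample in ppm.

509 ppm

Overall dilution factor = 50 × 249.7 × 1001 = 1.25 × 10⁷.
Original = 40.7 ppt × 1.25 × 10⁷ = 5.09 × 10⁸ ppt = 509 ppm.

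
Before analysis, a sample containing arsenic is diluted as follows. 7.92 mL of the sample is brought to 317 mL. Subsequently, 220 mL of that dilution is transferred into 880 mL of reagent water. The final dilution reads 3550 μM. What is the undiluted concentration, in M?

0.710 M

Overall dilution factor = 40.03 × 5 = 200.
Original = 3550 μM × 200 = 7.10 × 10⁵ μM = 0.710 M.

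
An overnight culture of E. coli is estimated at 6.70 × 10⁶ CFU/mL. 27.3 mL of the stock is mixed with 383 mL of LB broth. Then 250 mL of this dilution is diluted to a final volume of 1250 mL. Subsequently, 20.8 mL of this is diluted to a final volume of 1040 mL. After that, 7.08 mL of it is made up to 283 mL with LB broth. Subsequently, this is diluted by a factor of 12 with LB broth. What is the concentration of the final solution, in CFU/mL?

Overall dilution factor = 15.03 × 5 × 50 × 39.97 × 12 = 1.80 × 10⁶.
6.70 × 10⁶ CFU/mL / 1.80 × 10⁶ = 3.72 CFU/mL.

3.72 CFU/mL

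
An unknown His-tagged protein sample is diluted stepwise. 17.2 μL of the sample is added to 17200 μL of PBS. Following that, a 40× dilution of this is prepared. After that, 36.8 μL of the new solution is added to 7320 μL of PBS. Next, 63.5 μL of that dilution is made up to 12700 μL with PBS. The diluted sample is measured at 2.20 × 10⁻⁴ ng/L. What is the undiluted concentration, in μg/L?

352 μg/L

Overall dilution factor = 1001 × 40 × 199.9 × 200 = 1.60 × 10⁹.
Original = 2.20 × 10⁻⁴ ng/L × 1.60 × 10⁹ = 3.52 × 10⁵ ng/L = 352 μg/L.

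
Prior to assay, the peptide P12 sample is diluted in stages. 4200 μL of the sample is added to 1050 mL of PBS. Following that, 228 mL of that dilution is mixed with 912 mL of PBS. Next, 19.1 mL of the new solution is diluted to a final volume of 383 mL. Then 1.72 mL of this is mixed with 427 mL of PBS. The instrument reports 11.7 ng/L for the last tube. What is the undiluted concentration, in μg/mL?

73.4 μg/mL

Overall dilution factor = 251 × 5 × 20.05 × 249.3 = 6.27 × 10⁶.
Original = 11.7 ng/L × 6.27 × 10⁶ = 7.34 × 10⁷ ng/L = 73.4 μg/mL.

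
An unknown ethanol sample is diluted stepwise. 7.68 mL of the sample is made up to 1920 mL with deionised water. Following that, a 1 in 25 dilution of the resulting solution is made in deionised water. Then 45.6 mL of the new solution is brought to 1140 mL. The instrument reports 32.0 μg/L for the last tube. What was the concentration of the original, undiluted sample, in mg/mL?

Overall dilution factor = 250 × 25 × 25 = 1.56 × 10⁵.
Original = 32.0 μg/L × 1.56 × 10⁵ = 5.00 × 10⁶ μg/L = 5.00 mg/mL.

5.00 mg/mL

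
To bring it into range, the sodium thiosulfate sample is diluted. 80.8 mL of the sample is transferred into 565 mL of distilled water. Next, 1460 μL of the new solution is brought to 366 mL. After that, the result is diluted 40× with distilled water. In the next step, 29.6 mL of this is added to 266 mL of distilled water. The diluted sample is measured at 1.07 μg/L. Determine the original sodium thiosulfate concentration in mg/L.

Overall dilution factor = 7.993 × 250.7 × 40 × 9.986 = 8.00 × 10⁵.
Original = 1.07 μg/L × 8.00 × 10⁵ = 8.56 × 10⁵ μg/L = 856 mg/L.

856 mg/L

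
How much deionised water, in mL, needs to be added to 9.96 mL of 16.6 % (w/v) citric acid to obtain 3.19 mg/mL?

3.19 mg/mL = 0.319 % (w/v).
V₂ = C₁V₁/C₂ = 16.6 × 9.96 / 0.319 = 518 mL.
Diluent to add = V₂ − V₁ = 518 − 9.96 = 508 mL.

508 mL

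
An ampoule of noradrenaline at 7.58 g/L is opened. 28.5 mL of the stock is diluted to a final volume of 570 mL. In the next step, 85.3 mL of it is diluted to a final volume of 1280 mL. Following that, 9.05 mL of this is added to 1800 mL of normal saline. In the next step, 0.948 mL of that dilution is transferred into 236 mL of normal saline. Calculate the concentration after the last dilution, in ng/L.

506 ng/L

Overall dilution factor = 20 × 15.01 × 199.9 × 249.9 = 1.50 × 10⁷.
7.58 g/L / 1.50 × 10⁷ = 5.06 × 10⁻⁷ g/L = 506 ng/L.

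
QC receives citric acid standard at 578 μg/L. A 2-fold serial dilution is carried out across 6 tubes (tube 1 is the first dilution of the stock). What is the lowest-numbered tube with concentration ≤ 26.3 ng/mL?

tube 5

Tube n has concentration 578 μg/L / 2ⁿ.
Need 2ⁿ ≥ 578 μg/L / 26.3 ng/mL = 22.0, so n ≥ 4.46.
First such tube: n = 5.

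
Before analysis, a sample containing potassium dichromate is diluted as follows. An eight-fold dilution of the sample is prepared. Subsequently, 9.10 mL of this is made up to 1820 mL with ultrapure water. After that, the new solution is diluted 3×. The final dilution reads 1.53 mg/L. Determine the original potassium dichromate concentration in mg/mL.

7.34 mg/mL

Overall dilution factor = 8 × 200 × 3 = 4800.
Original = 1.53 mg/L × 4800 = 7344 mg/L = 7.34 mg/mL.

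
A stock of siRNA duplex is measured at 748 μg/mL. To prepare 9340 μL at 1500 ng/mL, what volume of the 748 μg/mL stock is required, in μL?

1500 ng/mL = 1.50 μg/mL.
V₁ = C₂V₂/C₁ = 1.50 × 9340 / 748 = 18.7 μL.

18.7 μL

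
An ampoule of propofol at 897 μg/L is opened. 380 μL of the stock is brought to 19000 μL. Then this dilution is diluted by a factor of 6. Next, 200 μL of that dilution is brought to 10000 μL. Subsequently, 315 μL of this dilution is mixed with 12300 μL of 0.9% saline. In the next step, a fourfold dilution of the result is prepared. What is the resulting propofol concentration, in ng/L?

0.373 ng/L

Overall dilution factor = 50 × 6 × 50 × 40.05 × 4 = 2.40 × 10⁶.
897 μg/L / 2.40 × 10⁶ = 3.73 × 10⁻⁴ μg/L = 0.373 ng/L.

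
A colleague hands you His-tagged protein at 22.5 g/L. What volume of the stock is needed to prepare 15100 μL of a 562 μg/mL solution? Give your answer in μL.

562 μg/mL = 0.562 g/L.
V₁ = C₂V₂/C₁ = 0.562 × 15100 / 22.5 = 377 μL.

377 μL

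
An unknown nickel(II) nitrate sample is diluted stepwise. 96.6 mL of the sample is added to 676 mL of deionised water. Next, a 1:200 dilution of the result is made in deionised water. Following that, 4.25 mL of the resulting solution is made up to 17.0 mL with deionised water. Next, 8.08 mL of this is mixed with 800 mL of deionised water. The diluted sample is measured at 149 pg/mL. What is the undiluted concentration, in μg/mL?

Overall dilution factor = 7.998 × 200 × 4 × 100.0 = 6.40 × 10⁵.
Original = 149 pg/mL × 6.40 × 10⁵ = 9.53 × 10⁷ pg/mL = 95.3 μg/mL.

95.3 μg/mL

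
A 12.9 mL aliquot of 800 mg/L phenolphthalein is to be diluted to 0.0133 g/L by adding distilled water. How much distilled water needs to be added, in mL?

763 mL

0.0133 g/L = 13.3 mg/L.
V₂ = C₁V₁/C₂ = 800 × 12.9 / 13.3 = 776 mL.
Diluent to add = V₂ − V₁ = 776 − 12.9 = 763 mL.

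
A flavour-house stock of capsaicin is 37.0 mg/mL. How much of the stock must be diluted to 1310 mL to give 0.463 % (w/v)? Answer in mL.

0.463 % (w/v) = 4.63 mg/mL.
V₁ = C₂V₂/C₁ = 4.63 × 1310 / 37.0 = 164 mL.

164 mL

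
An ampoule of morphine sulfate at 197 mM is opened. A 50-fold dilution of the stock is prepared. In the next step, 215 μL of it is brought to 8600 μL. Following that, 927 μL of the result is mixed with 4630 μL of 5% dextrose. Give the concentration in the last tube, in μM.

Overall dilution factor = 50 × 40 × 5.995 = 1.20 × 10⁴.
197 mM / 1.20 × 10⁴ = 0.0164 mM = 16.4 μM.

16.4 μM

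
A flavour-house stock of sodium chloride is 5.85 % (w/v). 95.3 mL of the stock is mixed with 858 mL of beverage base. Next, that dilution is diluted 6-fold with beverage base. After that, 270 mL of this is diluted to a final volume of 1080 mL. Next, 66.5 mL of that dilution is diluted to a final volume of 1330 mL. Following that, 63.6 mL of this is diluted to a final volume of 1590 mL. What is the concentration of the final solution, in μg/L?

Overall dilution factor = 10.00 × 6 × 4 × 20 × 25 = 1.20 × 10⁵.
5.85 % (w/v) / 1.20 × 10⁵ = 4.87 × 10⁻⁵ % (w/v) = 487 μg/L.

487 μg/L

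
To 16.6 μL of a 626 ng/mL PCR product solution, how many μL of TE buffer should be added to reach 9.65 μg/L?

9.65 μg/L = 9.65 ng/mL.
V₂ = C₁V₁/C₂ = 626 × 16.6 / 9.65 = 1077 μL.
Diluent to add = V₂ − V₁ = 1077 − 16.6 = 1060 μL.

1060 μL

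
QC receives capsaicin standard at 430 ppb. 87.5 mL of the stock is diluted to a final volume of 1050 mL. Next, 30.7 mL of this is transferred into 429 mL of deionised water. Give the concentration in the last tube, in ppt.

2390 ppt

Overall dilution factor = 12 × 14.97 = 180.
430 ppb / 180 = 2.39 ppb = 2390 ppt.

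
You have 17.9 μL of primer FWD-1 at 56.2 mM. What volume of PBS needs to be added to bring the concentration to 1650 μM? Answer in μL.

592 μL

1650 μM = 1.65 mM.
V₂ = C₁V₁/C₂ = 56.2 × 17.9 / 1.65 = 610 μL.
Diluent to add = V₂ − V₁ = 610 − 17.9 = 592 μL.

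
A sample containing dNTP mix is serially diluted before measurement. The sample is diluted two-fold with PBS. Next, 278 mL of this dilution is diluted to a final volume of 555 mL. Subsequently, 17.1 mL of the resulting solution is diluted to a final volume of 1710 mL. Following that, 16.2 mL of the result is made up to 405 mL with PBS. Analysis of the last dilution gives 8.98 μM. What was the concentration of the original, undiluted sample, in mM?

Overall dilution factor = 2 × 1.996 × 100 × 25 = 9982.
Original = 8.98 μM × 9982 = 8.96 × 10⁴ μM = 89.6 mM.

89.6 mM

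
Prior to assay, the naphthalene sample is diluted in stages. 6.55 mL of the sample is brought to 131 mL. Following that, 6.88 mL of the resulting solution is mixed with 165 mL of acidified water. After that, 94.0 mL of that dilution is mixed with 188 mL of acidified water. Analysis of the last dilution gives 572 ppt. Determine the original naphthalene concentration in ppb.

857 ppb

Overall dilution factor = 20 × 24.98 × 3 = 1499.
Original = 572 ppt × 1499 = 8.57 × 10⁵ ppt = 857 ppb.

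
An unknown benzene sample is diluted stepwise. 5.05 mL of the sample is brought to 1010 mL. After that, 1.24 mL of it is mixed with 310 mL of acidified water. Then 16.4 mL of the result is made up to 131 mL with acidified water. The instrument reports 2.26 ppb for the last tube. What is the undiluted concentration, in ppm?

Overall dilution factor = 200 × 251 × 7.988 = 4.01 × 10⁵.
Original = 2.26 ppb × 4.01 × 10⁵ = 9.06 × 10⁵ ppb = 906 ppm.

906 ppm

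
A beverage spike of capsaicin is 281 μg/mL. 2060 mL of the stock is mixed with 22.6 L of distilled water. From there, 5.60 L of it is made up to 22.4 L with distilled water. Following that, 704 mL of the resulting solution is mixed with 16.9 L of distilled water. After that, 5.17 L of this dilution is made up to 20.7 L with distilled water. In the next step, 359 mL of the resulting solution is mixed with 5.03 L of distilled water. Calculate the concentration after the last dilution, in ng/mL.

Overall dilution factor = 11.97 × 4 × 25.01 × 4.004 × 15.01 = 7.20 × 10⁴.
281 μg/mL / 7.20 × 10⁴ = 3.90 × 10⁻³ μg/mL = 3.90 ng/mL.

3.90 ng/mL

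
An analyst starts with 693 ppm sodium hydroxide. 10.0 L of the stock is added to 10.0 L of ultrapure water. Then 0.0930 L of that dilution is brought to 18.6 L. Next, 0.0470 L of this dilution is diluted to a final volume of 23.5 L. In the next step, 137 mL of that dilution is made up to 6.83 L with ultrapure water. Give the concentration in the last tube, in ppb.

Overall dilution factor = 2 × 200 × 500 × 49.85 = 9.97 × 10⁶.
693 ppm / 9.97 × 10⁶ = 6.95 × 10⁻⁵ ppm = 0.0695 ppb.

0.0695 ppb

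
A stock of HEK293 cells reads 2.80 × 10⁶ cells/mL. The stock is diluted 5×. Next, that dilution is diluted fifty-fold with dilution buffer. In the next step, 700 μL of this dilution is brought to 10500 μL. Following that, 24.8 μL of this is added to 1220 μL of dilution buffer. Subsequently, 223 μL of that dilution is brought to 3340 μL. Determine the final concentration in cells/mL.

0.993 cells/mL

Overall dilution factor = 5 × 50 × 15 × 50.19 × 14.98 = 2.82 × 10⁶.
2.80 × 10⁶ cells/mL / 2.82 × 10⁶ = 0.993 cells/mL.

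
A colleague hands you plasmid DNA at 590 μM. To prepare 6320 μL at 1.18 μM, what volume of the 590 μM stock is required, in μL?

12.6 μL

V₁ = C₂V₂/C₁ = 1.18 × 6320 / 590 = 12.6 μL.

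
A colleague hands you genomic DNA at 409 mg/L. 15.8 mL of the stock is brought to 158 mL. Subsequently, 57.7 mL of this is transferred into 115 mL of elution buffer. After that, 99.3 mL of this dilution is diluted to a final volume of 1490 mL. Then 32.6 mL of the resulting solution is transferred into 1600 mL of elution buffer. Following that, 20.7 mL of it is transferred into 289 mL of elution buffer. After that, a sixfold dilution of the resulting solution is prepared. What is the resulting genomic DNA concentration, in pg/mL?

203 pg/mL

Overall dilution factor = 10 × 2.993 × 15.01 × 50.08 × 14.96 × 6 = 2.02 × 10⁶.
409 mg/L / 2.02 × 10⁶ = 2.03 × 10⁻⁴ mg/L = 203 pg/mL.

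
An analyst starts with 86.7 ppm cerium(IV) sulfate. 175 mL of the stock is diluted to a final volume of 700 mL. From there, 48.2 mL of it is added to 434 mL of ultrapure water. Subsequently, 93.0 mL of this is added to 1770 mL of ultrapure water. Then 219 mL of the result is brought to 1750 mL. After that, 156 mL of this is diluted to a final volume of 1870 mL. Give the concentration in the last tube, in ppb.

Overall dilution factor = 4 × 10.00 × 20.03 × 7.991 × 11.99 = 7.68 × 10⁴.
86.7 ppm / 7.68 × 10⁴ = 1.13 × 10⁻³ ppm = 1.13 ppb.

1.13 ppb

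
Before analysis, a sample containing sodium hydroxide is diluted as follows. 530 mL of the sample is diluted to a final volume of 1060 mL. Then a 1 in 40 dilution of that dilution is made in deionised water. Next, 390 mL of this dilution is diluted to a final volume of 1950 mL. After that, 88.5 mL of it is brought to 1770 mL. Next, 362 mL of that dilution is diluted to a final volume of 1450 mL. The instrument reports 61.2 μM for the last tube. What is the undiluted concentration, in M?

Overall dilution factor = 2 × 40 × 5 × 20 × 4.006 = 3.20 × 10⁴.
Original = 61.2 μM × 3.20 × 10⁴ = 1.96 × 10⁶ μM = 1.96 M.

1.96 M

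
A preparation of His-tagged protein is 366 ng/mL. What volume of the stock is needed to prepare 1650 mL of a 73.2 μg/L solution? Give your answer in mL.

73.2 μg/L = 73.2 ng/mL.
V₁ = C₂V₂/C₁ = 73.2 × 1650 / 366 = 330 mL.

330 mL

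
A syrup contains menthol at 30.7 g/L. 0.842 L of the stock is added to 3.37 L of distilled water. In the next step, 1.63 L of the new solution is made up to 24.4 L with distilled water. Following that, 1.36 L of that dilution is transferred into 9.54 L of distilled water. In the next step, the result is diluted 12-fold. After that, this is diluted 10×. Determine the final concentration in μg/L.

Overall dilution factor = 5.002 × 14.97 × 8.015 × 12 × 10 = 7.20 × 10⁴.
30.7 g/L / 7.20 × 10⁴ = 4.26 × 10⁻⁴ g/L = 426 μg/L.

426 μg/L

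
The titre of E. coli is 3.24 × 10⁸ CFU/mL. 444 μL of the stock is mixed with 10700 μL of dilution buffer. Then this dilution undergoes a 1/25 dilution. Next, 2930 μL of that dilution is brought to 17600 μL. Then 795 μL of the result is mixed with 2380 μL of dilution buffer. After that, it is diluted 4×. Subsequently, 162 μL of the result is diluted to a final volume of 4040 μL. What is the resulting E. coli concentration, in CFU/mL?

Overall dilution factor = 25.10 × 25 × 6.007 × 3.994 × 4 × 24.94 = 1.50 × 10⁶.
3.24 × 10⁸ CFU/mL / 1.50 × 10⁶ = 216 CFU/mL.

216 CFU/mL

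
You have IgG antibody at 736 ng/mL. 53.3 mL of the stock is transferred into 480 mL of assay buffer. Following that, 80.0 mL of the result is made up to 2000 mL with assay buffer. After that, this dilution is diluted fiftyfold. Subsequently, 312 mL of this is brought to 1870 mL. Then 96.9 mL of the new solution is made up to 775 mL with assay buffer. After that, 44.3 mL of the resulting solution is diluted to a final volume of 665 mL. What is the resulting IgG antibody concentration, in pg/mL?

0.0818 pg/mL

Overall dilution factor = 10.01 × 25 × 50 × 5.994 × 7.998 × 15.01 = 9.00 × 10⁶.
736 ng/mL / 9.00 × 10⁶ = 8.18 × 10⁻⁵ ng/mL = 0.0818 pg/mL.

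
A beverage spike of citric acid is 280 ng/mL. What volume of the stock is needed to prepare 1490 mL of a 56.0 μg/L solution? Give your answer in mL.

56.0 μg/L = 56.0 ng/mL.
V₁ = C₂V₂/C₁ = 56.0 × 1490 / 280 = 298 mL.

298 mL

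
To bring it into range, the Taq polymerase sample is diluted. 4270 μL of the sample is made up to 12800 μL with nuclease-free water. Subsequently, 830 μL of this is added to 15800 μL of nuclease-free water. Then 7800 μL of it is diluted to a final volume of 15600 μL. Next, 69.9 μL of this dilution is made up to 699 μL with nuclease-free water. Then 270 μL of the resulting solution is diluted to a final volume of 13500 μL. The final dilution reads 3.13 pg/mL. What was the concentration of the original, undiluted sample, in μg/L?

Overall dilution factor = 2.998 × 20.04 × 2 × 10 × 50 = 6.01 × 10⁴.
Original = 3.13 pg/mL × 6.01 × 10⁴ = 1.88 × 10⁵ pg/mL = 188 μg/L.

188 μg/L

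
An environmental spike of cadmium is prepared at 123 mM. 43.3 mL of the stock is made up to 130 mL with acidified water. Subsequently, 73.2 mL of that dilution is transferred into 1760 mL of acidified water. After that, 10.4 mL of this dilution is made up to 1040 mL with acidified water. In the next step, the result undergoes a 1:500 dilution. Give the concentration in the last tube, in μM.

0.0327 μM

Overall dilution factor = 3.002 × 25.04 × 100 × 500 = 3.76 × 10⁶.
123 mM / 3.76 × 10⁶ = 3.27 × 10⁻⁵ mM = 0.0327 μM.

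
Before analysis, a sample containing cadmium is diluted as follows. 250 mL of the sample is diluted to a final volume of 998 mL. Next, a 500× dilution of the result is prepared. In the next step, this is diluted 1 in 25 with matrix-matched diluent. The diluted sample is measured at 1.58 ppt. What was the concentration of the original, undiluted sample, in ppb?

78.8 ppb

Overall dilution factor = 3.992 × 500 × 25 = 4.99 × 10⁴.
Original = 1.58 ppt × 4.99 × 10⁴ = 7.88 × 10⁴ ppt = 78.8 ppb.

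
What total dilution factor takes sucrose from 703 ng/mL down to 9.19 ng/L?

7.65 × 10⁴

Factor = C₀/C_target = 703 ng/mL / 9.19 ng/L = 7.65 × 10⁴.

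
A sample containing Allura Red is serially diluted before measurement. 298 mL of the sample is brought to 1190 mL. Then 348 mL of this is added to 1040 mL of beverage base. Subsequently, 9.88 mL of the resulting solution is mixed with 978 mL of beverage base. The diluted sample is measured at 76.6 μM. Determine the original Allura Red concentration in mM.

122 mM

Overall dilution factor = 3.993 × 3.989 × 99.99 = 1593.
Original = 76.6 μM × 1593 = 1.22 × 10⁵ μM = 122 mM.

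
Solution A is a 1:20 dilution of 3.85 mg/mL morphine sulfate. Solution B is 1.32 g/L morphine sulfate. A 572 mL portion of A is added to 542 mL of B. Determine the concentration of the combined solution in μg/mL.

741 μg/mL

C_A = 3.85 mg/mL / 20 = 0.193 mg/mL.
C_B = 1.32 g/L = 1.32 mg/mL.
C_mix = (C_A·V_A + C_B·V_B)/(V_A + V_B) = (0.193×572 + 1.32×542) / 1114 = 0.741 mg/mL = 741 μg/mL.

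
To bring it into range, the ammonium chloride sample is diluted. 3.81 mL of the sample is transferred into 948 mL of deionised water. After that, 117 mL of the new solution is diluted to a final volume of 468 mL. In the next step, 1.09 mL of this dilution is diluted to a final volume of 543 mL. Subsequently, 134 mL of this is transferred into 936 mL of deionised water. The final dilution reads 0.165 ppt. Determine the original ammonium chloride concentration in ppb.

Overall dilution factor = 249.8 × 4 × 498.2 × 7.985 = 3.98 × 10⁶.
Original = 0.165 ppt × 3.98 × 10⁶ = 6.56 × 10⁵ ppt = 656 ppb.

656 ppb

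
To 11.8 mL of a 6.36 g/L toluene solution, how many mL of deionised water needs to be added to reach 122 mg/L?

122 mg/L = 0.122 g/L.
V₂ = C₁V₁/C₂ = 6.36 × 11.8 / 0.122 = 615 mL.
Diluent to add = V₂ − V₁ = 615 − 11.8 = 603 mL.

603 mL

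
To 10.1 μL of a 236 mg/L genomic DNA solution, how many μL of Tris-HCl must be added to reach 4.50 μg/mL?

4.50 μg/mL = 4.50 mg/L.
V₂ = C₁V₁/C₂ = 236 × 10.1 / 4.50 = 530 μL.
Diluent to add = V₂ − V₁ = 530 − 10.1 = 520 μL.

520 μL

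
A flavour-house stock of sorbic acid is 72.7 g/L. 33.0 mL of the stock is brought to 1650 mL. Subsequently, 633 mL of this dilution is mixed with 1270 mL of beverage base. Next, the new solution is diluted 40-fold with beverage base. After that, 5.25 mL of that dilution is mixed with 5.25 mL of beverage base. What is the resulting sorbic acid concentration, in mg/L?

Overall dilution factor = 50 × 3.006 × 40 × 2 = 1.20 × 10⁴.
72.7 g/L / 1.20 × 10⁴ = 6.05 × 10⁻³ g/L = 6.05 mg/L.

6.05 mg/L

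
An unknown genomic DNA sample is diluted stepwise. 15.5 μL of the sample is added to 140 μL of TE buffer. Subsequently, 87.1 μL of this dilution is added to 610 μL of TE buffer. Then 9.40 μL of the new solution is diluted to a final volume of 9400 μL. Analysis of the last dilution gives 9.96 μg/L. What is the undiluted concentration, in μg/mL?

Overall dilution factor = 10.03 × 8.003 × 1000 = 8.03 × 10⁴.
Original = 9.96 μg/L × 8.03 × 10⁴ = 8.00 × 10⁵ μg/L = 800 μg/mL.

800 μg/mL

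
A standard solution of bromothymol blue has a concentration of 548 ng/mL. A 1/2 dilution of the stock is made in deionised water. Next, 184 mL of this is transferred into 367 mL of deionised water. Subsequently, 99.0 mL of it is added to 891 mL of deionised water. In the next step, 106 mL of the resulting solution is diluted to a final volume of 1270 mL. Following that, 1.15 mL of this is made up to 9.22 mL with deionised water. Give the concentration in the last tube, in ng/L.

95.3 ng/L

Overall dilution factor = 2 × 2.995 × 10 × 11.98 × 8.017 = 5753.
548 ng/mL / 5753 = 0.0953 ng/mL = 95.3 ng/L.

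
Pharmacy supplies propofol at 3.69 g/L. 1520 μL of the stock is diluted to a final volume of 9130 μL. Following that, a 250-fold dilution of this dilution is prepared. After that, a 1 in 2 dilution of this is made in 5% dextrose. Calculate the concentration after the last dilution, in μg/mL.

Overall dilution factor = 6.007 × 250 × 2 = 3003.
3.69 g/L / 3003 = 1.23 × 10⁻³ g/L = 1.23 μg/mL.

1.23 μg/mL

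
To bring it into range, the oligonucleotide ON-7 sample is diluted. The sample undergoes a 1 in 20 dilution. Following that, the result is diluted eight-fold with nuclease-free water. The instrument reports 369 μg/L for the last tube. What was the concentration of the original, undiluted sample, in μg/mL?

59.0 μg/mL

Overall dilution factor = 20 × 8 = 160.
Original = 369 μg/L × 160 = 5.90 × 10⁴ μg/L = 59.0 μg/mL.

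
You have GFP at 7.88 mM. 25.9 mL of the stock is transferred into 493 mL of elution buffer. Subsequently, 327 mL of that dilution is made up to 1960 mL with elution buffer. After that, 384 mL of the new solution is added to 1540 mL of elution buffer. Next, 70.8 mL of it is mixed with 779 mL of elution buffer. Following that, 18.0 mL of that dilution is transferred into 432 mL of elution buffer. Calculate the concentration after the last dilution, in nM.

Overall dilution factor = 20.03 × 5.994 × 5.010 × 12.00 × 25 = 1.81 × 10⁵.
7.88 mM / 1.81 × 10⁵ = 4.36 × 10⁻⁵ mM = 43.6 nM.

43.6 nM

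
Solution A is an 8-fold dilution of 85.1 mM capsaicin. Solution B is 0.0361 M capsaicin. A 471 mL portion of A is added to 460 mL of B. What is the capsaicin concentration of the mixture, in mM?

C_A = 85.1 mM / 8 = 10.6 mM.
C_B = 0.0361 M = 36.1 mM.
C_mix = (C_A·V_A + C_B·V_B)/(V_A + V_B) = (10.6×471 + 36.1×460) / 931.0 = 23.2 mM.

23.2 mM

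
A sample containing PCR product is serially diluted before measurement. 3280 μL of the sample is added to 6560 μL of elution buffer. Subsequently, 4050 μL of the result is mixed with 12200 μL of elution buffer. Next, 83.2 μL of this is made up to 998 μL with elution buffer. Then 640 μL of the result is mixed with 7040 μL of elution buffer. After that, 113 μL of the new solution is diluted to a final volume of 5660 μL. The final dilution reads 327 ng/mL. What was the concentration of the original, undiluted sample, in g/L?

Overall dilution factor = 3 × 4.012 × 12.00 × 12 × 50.09 = 8.68 × 10⁴.
Original = 327 ng/mL × 8.68 × 10⁴ = 2.84 × 10⁷ ng/mL = 28.4 g/L.

28.4 g/L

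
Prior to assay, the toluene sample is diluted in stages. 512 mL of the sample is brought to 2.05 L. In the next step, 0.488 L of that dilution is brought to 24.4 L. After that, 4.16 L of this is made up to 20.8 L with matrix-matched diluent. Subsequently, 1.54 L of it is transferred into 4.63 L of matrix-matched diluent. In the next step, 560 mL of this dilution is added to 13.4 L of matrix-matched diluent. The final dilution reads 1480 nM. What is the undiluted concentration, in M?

Overall dilution factor = 4.004 × 50 × 5 × 4.006 × 24.93 = 10.00 × 10⁴.
Original = 1480 nM × 10.00 × 10⁴ = 1.48 × 10⁸ nM = 0.148 M.

0.148 M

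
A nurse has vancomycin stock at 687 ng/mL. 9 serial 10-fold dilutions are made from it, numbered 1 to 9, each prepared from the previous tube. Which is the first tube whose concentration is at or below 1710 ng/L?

tube 3

Tube n has concentration 687 ng/mL / 10ⁿ.
Need 10ⁿ ≥ 687 ng/mL / 1710 ng/L = 402, so n ≥ 2.60.
First such tube: n = 3.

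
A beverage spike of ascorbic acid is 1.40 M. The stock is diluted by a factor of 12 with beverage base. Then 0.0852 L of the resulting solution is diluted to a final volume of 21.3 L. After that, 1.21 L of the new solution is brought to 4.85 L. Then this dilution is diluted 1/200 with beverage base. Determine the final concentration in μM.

Overall dilution factor = 12 × 250 × 4.008 × 200 = 2.40 × 10⁶.
1.40 M / 2.40 × 10⁶ = 5.82 × 10⁻⁷ M = 0.582 μM.

0.582 μM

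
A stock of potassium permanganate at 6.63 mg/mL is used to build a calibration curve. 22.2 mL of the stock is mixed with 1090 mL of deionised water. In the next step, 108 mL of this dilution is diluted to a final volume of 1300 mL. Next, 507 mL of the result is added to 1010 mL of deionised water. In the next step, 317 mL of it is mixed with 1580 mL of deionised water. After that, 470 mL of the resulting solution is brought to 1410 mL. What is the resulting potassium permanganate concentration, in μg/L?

205 μg/L

Overall dilution factor = 50.10 × 12.04 × 2.992 × 5.984 × 3 = 3.24 × 10⁴.
6.63 mg/mL / 3.24 × 10⁴ = 2.05 × 10⁻⁴ mg/mL = 205 μg/L.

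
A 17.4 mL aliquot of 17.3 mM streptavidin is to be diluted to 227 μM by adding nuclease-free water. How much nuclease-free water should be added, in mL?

227 μM = 0.227 mM.
V₂ = C₁V₁/C₂ = 17.3 × 17.4 / 0.227 = 1326 mL.
Diluent to add = V₂ − V₁ = 1326 − 17.4 = 1310 mL.

1310 mL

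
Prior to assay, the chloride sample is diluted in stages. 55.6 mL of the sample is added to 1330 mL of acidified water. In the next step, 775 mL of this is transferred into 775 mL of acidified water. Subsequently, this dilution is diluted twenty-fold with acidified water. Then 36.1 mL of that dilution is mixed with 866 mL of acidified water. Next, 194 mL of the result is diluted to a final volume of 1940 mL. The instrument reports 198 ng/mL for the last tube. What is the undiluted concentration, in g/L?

49.3 g/L

Overall dilution factor = 24.92 × 2 × 20 × 24.99 × 10 = 2.49 × 10⁵.
Original = 198 ng/mL × 2.49 × 10⁵ = 4.93 × 10⁷ ng/mL = 49.3 g/L.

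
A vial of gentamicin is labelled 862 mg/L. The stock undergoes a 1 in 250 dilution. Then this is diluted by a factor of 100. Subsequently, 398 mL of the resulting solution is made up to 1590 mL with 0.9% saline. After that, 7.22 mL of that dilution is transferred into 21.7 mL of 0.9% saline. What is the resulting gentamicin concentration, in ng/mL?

2.15 ng/mL

Overall dilution factor = 250 × 100 × 3.995 × 4.006 = 4.00 × 10⁵.
862 mg/L / 4.00 × 10⁵ = 2.15 × 10⁻³ mg/L = 2.15 ng/mL.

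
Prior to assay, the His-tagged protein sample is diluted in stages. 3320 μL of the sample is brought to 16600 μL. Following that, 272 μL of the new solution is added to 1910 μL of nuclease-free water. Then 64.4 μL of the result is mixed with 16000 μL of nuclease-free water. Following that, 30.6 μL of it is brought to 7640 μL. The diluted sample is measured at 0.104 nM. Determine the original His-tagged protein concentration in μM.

Overall dilution factor = 5 × 8.022 × 249.4 × 249.7 = 2.50 × 10⁶.
Original = 0.104 nM × 2.50 × 10⁶ = 2.60 × 10⁵ nM = 260 μM.

260 μM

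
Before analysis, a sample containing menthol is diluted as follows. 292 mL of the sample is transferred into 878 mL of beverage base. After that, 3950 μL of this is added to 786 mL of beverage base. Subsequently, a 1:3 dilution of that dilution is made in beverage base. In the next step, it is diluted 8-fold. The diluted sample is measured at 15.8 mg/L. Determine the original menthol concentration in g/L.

304 g/L

Overall dilution factor = 4.007 × 200.0 × 3 × 8 = 1.92 × 10⁴.
Original = 15.8 mg/L × 1.92 × 10⁴ = 3.04 × 10⁵ mg/L = 304 g/L.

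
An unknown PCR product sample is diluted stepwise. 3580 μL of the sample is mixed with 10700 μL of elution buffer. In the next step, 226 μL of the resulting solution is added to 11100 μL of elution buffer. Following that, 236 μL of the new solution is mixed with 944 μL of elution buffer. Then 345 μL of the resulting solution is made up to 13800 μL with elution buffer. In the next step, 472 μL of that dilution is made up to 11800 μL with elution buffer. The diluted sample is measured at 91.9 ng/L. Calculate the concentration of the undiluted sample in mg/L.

91.9 mg/L

Overall dilution factor = 3.989 × 50.12 × 5 × 40 × 25 = 10.00 × 10⁵.
Original = 91.9 ng/L × 10.00 × 10⁵ = 9.19 × 10⁷ ng/L = 91.9 mg/L.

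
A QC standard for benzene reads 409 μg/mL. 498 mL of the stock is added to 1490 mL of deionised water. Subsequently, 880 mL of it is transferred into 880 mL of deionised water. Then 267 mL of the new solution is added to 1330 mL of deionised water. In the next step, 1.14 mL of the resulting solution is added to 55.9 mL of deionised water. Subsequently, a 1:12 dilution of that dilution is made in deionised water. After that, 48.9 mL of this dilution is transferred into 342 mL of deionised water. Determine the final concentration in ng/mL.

Overall dilution factor = 3.992 × 2 × 5.981 × 50.04 × 12 × 7.994 = 2.29 × 10⁵.
409 μg/mL / 2.29 × 10⁵ = 1.78 × 10⁻³ μg/mL = 1.78 ng/mL.

1.78 ng/mL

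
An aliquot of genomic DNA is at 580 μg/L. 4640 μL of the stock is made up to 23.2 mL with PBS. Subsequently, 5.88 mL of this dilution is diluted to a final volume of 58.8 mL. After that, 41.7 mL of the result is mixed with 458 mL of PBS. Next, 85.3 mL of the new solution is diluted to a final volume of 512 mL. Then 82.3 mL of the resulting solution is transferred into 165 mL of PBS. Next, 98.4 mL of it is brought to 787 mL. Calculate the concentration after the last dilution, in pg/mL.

6.71 pg/mL

Overall dilution factor = 5 × 10 × 11.98 × 6.002 × 3.005 × 7.998 = 8.64 × 10⁴.
580 μg/L / 8.64 × 10⁴ = 6.71 × 10⁻³ μg/L = 6.71 pg/mL.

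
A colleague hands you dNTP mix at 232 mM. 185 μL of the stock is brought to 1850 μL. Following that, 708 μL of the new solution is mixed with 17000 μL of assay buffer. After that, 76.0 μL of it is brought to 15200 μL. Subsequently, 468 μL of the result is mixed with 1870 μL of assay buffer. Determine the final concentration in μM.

Overall dilution factor = 10 × 25.01 × 200 × 4.996 = 2.50 × 10⁵.
232 mM / 2.50 × 10⁵ = 9.28 × 10⁻⁴ mM = 0.928 μM.

0.928 μM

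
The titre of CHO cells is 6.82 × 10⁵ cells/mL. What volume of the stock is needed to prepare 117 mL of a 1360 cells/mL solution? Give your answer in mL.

0.233 mL

V₁ = C₂V₂/C₁ = 1360 × 117 / 6.82 × 10⁵ = 0.233 mL.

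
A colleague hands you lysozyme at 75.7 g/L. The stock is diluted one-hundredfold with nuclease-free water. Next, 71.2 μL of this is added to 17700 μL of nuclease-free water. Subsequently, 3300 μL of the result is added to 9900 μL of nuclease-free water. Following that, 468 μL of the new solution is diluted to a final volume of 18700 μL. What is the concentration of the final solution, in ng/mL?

Overall dilution factor = 100 × 249.6 × 4 × 39.96 = 3.99 × 10⁶.
75.7 g/L / 3.99 × 10⁶ = 1.90 × 10⁻⁵ g/L = 19.0 ng/mL.

19.0 ng/mL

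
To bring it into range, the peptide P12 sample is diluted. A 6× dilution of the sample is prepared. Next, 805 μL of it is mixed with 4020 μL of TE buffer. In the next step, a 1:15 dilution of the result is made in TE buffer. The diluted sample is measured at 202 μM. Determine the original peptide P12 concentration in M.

0.109 M

Overall dilution factor = 6 × 5.994 × 15 = 539.
Original = 202 μM × 539 = 1.09 × 10⁵ μM = 0.109 M.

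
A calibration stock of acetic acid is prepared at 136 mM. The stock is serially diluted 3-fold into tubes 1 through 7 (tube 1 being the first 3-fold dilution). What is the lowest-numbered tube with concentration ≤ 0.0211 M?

Tube n has concentration 136 mM / 3ⁿ.
Need 3ⁿ ≥ 136 mM / 0.0211 M = 6.45, so n ≥ 1.70.
First such tube: n = 2.

tube 2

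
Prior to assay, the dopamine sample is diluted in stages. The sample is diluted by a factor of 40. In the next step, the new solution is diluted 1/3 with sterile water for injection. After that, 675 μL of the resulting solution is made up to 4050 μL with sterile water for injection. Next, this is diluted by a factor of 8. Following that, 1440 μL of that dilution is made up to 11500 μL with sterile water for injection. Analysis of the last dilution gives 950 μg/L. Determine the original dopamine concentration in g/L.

Overall dilution factor = 40 × 3 × 6 × 8 × 7.986 = 4.60 × 10⁴.
Original = 950 μg/L × 4.60 × 10⁴ = 4.37 × 10⁷ μg/L = 43.7 g/L.

43.7 g/L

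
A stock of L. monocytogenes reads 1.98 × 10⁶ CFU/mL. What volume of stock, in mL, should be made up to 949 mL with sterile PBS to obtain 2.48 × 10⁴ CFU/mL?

11.9 mL

V₁ = C₂V₂/C₁ = 2.48 × 10⁴ × 949 / 1.98 × 10⁶ = 11.9 mL.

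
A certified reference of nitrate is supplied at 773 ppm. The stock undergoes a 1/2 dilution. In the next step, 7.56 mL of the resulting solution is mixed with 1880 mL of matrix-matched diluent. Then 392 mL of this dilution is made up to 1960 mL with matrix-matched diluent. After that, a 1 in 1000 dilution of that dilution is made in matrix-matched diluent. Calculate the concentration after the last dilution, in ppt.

Overall dilution factor = 2 × 249.7 × 5 × 1000 = 2.50 × 10⁶.
773 ppm / 2.50 × 10⁶ = 3.10 × 10⁻⁴ ppm = 310 ppt.

310 ppt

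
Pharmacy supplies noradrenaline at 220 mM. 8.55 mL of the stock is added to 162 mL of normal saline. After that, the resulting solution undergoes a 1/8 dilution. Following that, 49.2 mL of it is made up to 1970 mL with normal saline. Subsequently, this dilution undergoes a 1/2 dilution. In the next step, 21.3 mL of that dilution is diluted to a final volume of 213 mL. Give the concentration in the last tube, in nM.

1720 nM

Overall dilution factor = 19.95 × 8 × 40.04 × 2 × 10 = 1.28 × 10⁵.
220 mM / 1.28 × 10⁵ = 1.72 × 10⁻³ mM = 1720 nM.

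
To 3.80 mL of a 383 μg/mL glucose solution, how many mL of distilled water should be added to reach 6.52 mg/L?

6.52 mg/L = 6.52 μg/mL.
V₂ = C₁V₁/C₂ = 383 × 3.80 / 6.52 = 223 mL.
Diluent to add = V₂ − V₁ = 223 − 3.80 = 219 mL.

219 mL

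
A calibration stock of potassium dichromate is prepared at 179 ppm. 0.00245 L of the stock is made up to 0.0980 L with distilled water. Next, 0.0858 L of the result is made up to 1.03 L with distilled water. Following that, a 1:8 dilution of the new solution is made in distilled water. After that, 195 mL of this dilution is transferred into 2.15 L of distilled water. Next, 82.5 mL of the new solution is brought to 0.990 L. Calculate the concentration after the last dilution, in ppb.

0.323 ppb

Overall dilution factor = 40 × 12.00 × 8 × 12.03 × 12 = 5.54 × 10⁵.
179 ppm / 5.54 × 10⁵ = 3.23 × 10⁻⁴ ppm = 0.323 ppb.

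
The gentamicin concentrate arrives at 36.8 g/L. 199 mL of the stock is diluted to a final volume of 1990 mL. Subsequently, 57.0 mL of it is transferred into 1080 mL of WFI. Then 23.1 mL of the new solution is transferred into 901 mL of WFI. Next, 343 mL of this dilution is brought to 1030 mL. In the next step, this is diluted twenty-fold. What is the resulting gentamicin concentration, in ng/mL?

Overall dilution factor = 10 × 19.95 × 40.00 × 3.003 × 20 = 4.79 × 10⁵.
36.8 g/L / 4.79 × 10⁵ = 7.68 × 10⁻⁵ g/L = 76.8 ng/mL.

76.8 ng/mL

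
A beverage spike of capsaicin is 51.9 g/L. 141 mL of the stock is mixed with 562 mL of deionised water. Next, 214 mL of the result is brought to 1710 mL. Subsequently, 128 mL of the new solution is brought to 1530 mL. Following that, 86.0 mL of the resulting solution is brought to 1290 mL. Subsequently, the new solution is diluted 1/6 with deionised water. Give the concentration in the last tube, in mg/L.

1.21 mg/L

Overall dilution factor = 4.986 × 7.991 × 11.95 × 15 × 6 = 4.29 × 10⁴.
51.9 g/L / 4.29 × 10⁴ = 1.21 × 10⁻³ g/L = 1.21 mg/L.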